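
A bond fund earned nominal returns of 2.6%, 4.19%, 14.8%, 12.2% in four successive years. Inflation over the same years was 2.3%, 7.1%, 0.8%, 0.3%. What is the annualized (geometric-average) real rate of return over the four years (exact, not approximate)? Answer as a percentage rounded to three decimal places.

5.589%

Nominal growth factor = 1.0260 × 1.0419 × 1.1480 × 1.1220 = 1.37691821
Price-level growth factor = 1.0230 × 1.0710 × 1.0080 × 1.0030 = 1.10771126
Real growth factor = 1.37691821 / 1.10771126 = 1.24302990
Annualized real rate = 1.24302990^(1/4) − 1 = 5.5894% → 5.589%.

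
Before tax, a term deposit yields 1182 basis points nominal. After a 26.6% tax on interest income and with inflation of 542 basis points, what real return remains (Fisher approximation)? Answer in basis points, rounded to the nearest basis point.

326 basis points

After-tax nominal return = 11.82% × (1 − 0.266) = 8.67588%.
r ≈ 8.67588% − 5.42% → 326 basis points.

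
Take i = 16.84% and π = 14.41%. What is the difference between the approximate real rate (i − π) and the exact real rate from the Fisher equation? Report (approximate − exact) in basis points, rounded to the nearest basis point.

Approximate: r ≈ 16.840% − 14.410% = 2.4300%
Exact: (1 + 0.1684)/(1 + 0.1441) − 1 = 2.1239%
Error = 2.4300% − 2.1239% = 0.3061% → 31 basis points.

31 basis points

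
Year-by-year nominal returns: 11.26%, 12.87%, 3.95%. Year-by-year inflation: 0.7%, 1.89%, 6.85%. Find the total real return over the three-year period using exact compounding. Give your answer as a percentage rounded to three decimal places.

Nominal growth factor = 1.1126 × 1.1287 × 1.0395 = 1.305395
Price-level growth factor = 1.0070 × 1.0189 × 1.0685 = 1.096316
Real growth factor = 1.305395 / 1.096316 = 1.190711
Total real return = 1.190711 − 1 → 19.071%.

19.071%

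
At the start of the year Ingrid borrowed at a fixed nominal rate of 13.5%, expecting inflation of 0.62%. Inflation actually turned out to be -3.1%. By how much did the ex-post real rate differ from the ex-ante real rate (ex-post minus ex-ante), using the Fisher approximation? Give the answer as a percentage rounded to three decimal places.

Ex-ante: 13.5% − 0.62% = 12.880%
Ex-post: 13.5% − (-3.1%) = 16.600%
Difference (ex-post − ex-ante) = 3.7200% → 3.720%.

3.720%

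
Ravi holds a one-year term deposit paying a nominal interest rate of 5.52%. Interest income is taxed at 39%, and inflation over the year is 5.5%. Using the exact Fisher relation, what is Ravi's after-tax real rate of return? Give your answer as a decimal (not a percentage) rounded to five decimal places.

After-tax nominal return = 5.52% × (1 − 0.39) = 3.3672%.
1 + r = 1.033672 / 1.05500 = 0.979784
After-tax real rate = 0.979784 − 1 → -0.02022.

-0.02022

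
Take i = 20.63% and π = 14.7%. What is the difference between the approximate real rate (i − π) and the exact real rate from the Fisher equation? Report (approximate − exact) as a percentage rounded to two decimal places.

0.76%

Approximate: r ≈ 20.630% − 14.700% = 5.9300%
Exact: (1 + 0.2063)/(1 + 0.1470) − 1 = 5.1700%
Error = 5.9300% − 5.1700% = 0.7600% → 0.76%.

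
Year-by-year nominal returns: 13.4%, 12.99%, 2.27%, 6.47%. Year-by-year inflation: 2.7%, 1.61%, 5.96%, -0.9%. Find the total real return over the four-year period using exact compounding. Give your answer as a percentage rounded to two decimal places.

27.32%

Nominal growth factor = 1.1340 × 1.1299 × 1.0227 × 1.0647 = 1.395175
Price-level growth factor = 1.0270 × 1.0161 × 1.0596 × 0.9910 = 1.095778
Real growth factor = 1.395175 / 1.095778 = 1.273228
Total real return = 1.273228 − 1 → 27.32%.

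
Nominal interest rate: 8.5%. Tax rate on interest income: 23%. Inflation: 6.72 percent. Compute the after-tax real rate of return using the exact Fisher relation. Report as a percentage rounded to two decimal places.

-0.16%

After-tax nominal return = 8.5% × (1 − 0.23) = 6.5450%.
1 + r = 1.06545 / 1.06720 = 0.998360
After-tax real rate = 0.998360 − 1 → -0.16%.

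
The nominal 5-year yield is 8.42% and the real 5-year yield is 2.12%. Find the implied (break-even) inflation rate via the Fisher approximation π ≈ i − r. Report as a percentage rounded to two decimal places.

π ≈ i − r = 8.42% − 2.12% → 6.30%.

6.30%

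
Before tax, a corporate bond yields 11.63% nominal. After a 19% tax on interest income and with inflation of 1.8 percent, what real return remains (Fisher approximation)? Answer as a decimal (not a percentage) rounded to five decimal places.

After-tax nominal return = 11.63% × (1 − 0.19) = 9.4203%.
r ≈ 9.4203% − 1.8% → 0.07620.

0.07620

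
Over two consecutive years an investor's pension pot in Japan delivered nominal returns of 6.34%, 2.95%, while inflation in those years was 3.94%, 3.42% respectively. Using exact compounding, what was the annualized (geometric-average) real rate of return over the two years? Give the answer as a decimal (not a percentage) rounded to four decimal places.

0.0092

Nominal growth factor = 1.0634 × 1.0295 = 1.09477030
Price-level growth factor = 1.0394 × 1.0342 = 1.07494748
Real growth factor = 1.09477030 / 1.07494748 = 1.01844073
Annualized real rate = 1.01844073^(1/2) − 1 = 0.9178% → 0.0092.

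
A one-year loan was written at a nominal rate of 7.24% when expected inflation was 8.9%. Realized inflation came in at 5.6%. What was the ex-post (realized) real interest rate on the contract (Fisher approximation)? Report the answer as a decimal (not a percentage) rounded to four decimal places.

0.0164

Ex-post: 7.24% − 5.6% = 1.640%
So the realized real rate is 0.0164.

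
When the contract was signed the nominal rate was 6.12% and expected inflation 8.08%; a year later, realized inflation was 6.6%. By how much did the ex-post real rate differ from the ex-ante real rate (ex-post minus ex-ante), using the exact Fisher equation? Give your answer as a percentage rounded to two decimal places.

1.36%

Ex-ante: (1 + 0.0612)/(1 + 0.0808) − 1 = -1.8135%
Ex-post: (1 + 0.0612)/(1 + 0.0660) − 1 = -0.4503%
Difference (ex-post − ex-ante) = 1.3632% → 1.36%.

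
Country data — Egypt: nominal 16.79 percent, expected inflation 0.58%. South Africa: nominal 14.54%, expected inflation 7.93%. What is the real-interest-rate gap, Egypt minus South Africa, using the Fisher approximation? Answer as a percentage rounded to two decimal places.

Egypt: 16.79% − 0.58% = 16.210%
South Africa: 14.54% − 7.93% = 6.610%
Differential = 9.600% → 9.60%.

9.60%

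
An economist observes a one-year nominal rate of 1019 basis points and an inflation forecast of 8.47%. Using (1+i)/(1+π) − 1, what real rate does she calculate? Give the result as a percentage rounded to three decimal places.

1 + r = 1.10190 / 1.08470 = 1.015857
r = 1.015857 − 1 = 1.5857%, i.e. 1.586%.

1.586%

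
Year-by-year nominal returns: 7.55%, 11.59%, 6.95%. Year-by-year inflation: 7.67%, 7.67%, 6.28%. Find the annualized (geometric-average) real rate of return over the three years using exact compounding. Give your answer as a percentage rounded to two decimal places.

1.37%

Compound the nominal returns: 1.0755 × 1.1159 × 1.0695 = 1.28356091.
Compound inflation: 1.0767 × 1.0767 × 1.0628 = 1.23208586.
Deflate: 1.28356091 / 1.23208586 = 1.04177879.
Annualized real rate = 1.04177879^(1/3) − 1 = 1.3737% → 1.37%.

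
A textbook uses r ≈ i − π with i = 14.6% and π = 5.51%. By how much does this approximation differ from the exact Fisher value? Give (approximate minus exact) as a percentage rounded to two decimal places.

Approximate: r ≈ 14.600% − 5.510% = 9.0900%
Exact: (1 + 0.1460)/(1 + 0.0551) − 1 = 8.6153%
Error = 9.0900% − 8.6153% = 0.4747% → 0.47%.

0.47%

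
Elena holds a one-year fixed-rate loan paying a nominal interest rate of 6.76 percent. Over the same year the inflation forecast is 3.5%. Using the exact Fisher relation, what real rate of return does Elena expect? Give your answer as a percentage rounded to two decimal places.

3.15%

1 + r = 1.06760 / 1.03500 = 1.031498
r = 1.031498 − 1 = 3.1498%, i.e. 3.15%.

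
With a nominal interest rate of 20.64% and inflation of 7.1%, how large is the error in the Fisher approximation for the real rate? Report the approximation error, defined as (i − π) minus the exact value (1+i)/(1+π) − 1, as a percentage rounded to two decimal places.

Approximate: r ≈ 20.640% − 7.100% = 13.5400%
Exact: (1 + 0.2064)/(1 + 0.0710) − 1 = 12.6424%
Error = 13.5400% − 12.6424% = 0.8976% → 0.90%.

0.90%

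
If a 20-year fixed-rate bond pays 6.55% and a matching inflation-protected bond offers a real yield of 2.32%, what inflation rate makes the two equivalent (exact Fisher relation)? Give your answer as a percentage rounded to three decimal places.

(1 + π) = (1 + i)/(1 + r) = 1.06550 / 1.02320 = 1.041341
Break-even inflation = 1.041341 − 1 → 4.134%.

4.134%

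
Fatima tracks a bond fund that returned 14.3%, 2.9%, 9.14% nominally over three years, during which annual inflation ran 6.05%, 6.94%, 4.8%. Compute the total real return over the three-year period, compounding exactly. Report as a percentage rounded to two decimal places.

8.00%

Nominal growth factor = 1.1430 × 1.0290 × 1.0914 = 1.283647
Price-level growth factor = 1.0605 × 1.0694 × 1.0480 = 1.188535
Real growth factor = 1.283647 / 1.188535 = 1.080024
Total real return = 1.080024 − 1 → 8.00%.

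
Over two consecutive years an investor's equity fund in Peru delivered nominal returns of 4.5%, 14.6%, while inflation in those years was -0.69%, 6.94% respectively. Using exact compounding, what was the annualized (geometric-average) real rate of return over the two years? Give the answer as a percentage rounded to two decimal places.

6.19%

Nominal growth factor = 1.0450 × 1.1460 = 1.19757000
Price-level growth factor = 0.9931 × 1.0694 = 1.06202114
Real growth factor = 1.19757000 / 1.06202114 = 1.12763292
Annualized real rate = 1.12763292^(1/2) − 1 = 6.1901% → 6.19%.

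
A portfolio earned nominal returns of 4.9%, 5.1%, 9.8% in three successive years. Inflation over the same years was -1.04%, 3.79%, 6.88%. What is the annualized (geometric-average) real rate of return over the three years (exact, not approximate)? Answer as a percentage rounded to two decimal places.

3.31%

Nominal growth factor = 1.0490 × 1.0510 × 1.0980 = 1.21054390
Price-level growth factor = 0.9896 × 1.0379 × 1.0688 = 1.09777072
Real growth factor = 1.21054390 / 1.09777072 = 1.10272927
Annualized real rate = 1.10272927^(1/3) − 1 = 3.3133% → 3.31%.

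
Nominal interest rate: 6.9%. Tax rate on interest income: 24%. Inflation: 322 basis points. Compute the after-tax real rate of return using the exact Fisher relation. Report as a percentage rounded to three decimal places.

After-tax nominal return = 6.9% × (1 − 0.24) = 5.2440%.
1 + r = 1.05244 / 1.03220 = 1.019609
After-tax real rate = 1.019609 − 1 → 1.961%.

1.961%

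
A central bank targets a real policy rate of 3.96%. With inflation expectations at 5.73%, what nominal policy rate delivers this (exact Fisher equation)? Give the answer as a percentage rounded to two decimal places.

9.92%

(1 + i) = (1 + r)(1 + π) = 1.03960 × 1.05730 = 1.09916908
i = 1.09916908 − 1, so the required nominal rate is 9.92%.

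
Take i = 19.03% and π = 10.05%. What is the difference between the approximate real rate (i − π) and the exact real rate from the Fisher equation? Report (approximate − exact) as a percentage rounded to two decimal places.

Approximate: r ≈ 19.030% − 10.050% = 8.9800%
Exact: (1 + 0.1903)/(1 + 0.1005) − 1 = 8.1599%
Error = 8.9800% − 8.1599% = 0.8201% → 0.82%.

0.82%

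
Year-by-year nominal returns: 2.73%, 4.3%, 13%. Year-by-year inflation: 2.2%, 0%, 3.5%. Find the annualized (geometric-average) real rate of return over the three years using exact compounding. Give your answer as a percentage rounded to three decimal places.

4.606%

Nominal growth factor = 1.0273 × 1.0430 × 1.1300 = 1.21076551
Price-level growth factor = 1.0220 × 1.0000 × 1.0350 = 1.05777000
Real growth factor = 1.21076551 / 1.05777000 = 1.14463967
Annualized real rate = 1.14463967^(1/3) − 1 = 4.6059% → 4.606%.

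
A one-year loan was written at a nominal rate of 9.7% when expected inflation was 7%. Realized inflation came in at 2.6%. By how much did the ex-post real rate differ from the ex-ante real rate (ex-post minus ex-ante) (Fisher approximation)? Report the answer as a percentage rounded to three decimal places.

4.400%

Ex-ante: 9.7% − 7% = 2.700%
Ex-post: 9.7% − 2.6% = 7.100%
Difference (ex-post − ex-ante) = 4.4000% → 4.400%.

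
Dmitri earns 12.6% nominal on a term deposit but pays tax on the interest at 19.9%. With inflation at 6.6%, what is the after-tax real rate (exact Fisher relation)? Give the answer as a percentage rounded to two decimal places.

3.28%

After-tax nominal return = 12.6% × (1 − 0.199) = 10.0926%.
1 + r = 1.100926 / 1.06600 = 1.032764
After-tax real rate = 1.032764 − 1 → 3.28%.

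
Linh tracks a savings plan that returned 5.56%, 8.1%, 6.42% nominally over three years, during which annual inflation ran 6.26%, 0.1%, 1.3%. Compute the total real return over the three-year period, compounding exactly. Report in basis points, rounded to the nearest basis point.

1270 basis points

Compound the nominal returns: 1.0556 × 1.0810 × 1.0642 = 1.214362.
Compound inflation: 1.0626 × 1.0010 × 1.0130 = 1.077490.
Deflate: 1.214362 / 1.077490 = 1.127029.
Total real return = 1.127029 − 1 → 1270 basis points.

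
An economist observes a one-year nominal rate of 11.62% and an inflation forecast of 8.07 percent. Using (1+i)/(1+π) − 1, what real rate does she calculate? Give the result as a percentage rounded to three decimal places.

By the Fisher equation, 1 + r = (1 + i)/(1 + π).
1 + r = 1.11620 / 1.08070 = 1.032849
r = 1.032849 − 1 = 3.2849%, i.e. 3.285%.

3.285%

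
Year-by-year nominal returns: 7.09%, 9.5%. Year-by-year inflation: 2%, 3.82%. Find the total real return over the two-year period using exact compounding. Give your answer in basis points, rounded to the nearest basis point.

Nominal growth factor = 1.0709 × 1.0950 = 1.172636
Price-level growth factor = 1.0200 × 1.0382 = 1.058964
Real growth factor = 1.172636 / 1.058964 = 1.107342
Total real return = 1.107342 − 1 → 1073 basis points.

1073 basis points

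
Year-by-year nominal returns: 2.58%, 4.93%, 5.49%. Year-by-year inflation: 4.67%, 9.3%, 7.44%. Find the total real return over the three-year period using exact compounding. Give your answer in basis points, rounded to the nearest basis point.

Compound the nominal returns: 1.0258 × 1.0493 × 1.0549 = 1.135465.
Compound inflation: 1.0467 × 1.0930 × 1.0744 = 1.229160.
Deflate: 1.135465 / 1.229160 = 0.923773.
Total real return = 0.923773 − 1 → -762 basis points.

-762 basis points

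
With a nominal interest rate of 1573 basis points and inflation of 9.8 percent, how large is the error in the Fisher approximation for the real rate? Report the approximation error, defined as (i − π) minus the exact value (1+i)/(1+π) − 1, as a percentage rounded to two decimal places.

Approximate: r ≈ 15.730% − 9.800% = 5.9300%
Exact: (1 + 0.1573)/(1 + 0.0980) − 1 = 5.4007%
Error = 5.9300% − 5.4007% = 0.5293% → 0.53%.

0.53%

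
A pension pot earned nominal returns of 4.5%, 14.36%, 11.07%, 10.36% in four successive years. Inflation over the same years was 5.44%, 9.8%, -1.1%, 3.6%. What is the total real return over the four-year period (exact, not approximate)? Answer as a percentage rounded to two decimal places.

23.49%

Compound the nominal returns: 1.0450 × 1.1436 × 1.1107 × 1.1036 = 1.464869.
Compound inflation: 1.0544 × 1.0980 × 0.9890 × 1.0360 = 1.186216.
Deflate: 1.464869 / 1.186216 = 1.234909.
Total real return = 1.234909 − 1 → 23.49%.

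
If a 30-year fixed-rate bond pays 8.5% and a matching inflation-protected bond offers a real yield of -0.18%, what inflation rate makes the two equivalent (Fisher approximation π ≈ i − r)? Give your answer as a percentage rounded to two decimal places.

8.68%

π ≈ i − r = 8.5% − (-0.18%) → 8.68%.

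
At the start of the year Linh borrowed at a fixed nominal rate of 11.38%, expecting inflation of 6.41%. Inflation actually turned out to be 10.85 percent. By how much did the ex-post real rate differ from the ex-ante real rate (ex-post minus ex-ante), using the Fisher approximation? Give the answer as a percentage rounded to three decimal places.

Ex-ante: 11.38% − 6.41% = 4.970%
Ex-post: 11.38% − 10.85% = 0.530%
Difference (ex-post − ex-ante) = -4.4400% → -4.440%.

-4.440%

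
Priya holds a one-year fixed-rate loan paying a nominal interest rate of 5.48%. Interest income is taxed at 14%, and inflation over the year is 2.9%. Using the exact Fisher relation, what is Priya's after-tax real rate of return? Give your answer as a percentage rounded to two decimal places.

After-tax nominal return = 5.48% × (1 − 0.14) = 4.7128%.
1 + r = 1.047128 / 1.02900 = 1.017617
After-tax real rate = 1.017617 − 1 → 1.76%.

1.76%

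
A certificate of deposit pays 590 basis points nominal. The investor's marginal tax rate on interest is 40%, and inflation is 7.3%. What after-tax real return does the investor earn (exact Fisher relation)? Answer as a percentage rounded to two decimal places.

-3.50%

After-tax nominal return = 5.9% × (1 − 0.4) = 3.5400%.
1 + r = 1.03540 / 1.07300 = 0.964958
After-tax real rate = 0.964958 − 1 → -3.50%.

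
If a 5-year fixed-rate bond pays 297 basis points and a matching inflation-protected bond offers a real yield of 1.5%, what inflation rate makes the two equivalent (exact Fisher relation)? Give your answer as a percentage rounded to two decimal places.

(1 + π) = (1 + i)/(1 + r) = 1.02970 / 1.01500 = 1.014483
Break-even inflation = 1.014483 − 1 → 1.45%.

1.45%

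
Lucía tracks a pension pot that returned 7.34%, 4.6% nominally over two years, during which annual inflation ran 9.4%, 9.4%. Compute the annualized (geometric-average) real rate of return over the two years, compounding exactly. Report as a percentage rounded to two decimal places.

Nominal growth factor = 1.0734 × 1.0460 = 1.12277640
Price-level growth factor = 1.0940 × 1.0940 = 1.19683600
Real growth factor = 1.12277640 / 1.19683600 = 0.93812051
Annualized real rate = 0.93812051^(1/2) − 1 = -3.1434% → -3.14%.

-3.14%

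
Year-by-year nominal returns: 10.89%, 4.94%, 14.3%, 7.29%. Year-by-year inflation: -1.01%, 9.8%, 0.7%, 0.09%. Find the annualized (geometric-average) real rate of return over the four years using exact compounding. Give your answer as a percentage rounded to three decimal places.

6.833%

Nominal growth factor = 1.1089 × 1.0494 × 1.1430 × 1.0729 = 1.42704911
Price-level growth factor = 0.9899 × 1.0980 × 1.0070 × 1.0009 = 1.09550364
Real growth factor = 1.42704911 / 1.09550364 = 1.30264205
Annualized real rate = 1.30264205^(1/4) − 1 = 6.8332% → 6.833%.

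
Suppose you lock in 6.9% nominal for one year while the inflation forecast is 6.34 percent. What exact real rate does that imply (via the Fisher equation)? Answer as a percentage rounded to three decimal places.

0.527%

1 + r = 1.06900 / 1.06340 = 1.005266
r = 1.005266 − 1 = 0.5266%, i.e. 0.527%.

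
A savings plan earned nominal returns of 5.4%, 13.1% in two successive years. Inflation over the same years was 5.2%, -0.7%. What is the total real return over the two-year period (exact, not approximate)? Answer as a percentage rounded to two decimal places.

14.11%

Compound the nominal returns: 1.0540 × 1.1310 = 1.192074.
Compound inflation: 1.0520 × 0.9930 = 1.044636.
Deflate: 1.192074 / 1.044636 = 1.141138.
Total real return = 1.141138 − 1 → 14.11%.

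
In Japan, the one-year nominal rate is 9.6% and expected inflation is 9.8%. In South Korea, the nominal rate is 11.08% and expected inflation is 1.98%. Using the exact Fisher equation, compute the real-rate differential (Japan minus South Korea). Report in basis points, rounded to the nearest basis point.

-911 basis points

Japan: (1 + 0.0960)/(1 + 0.0980) − 1 = -0.1821%
South Korea: (1 + 0.1108)/(1 + 0.0198) − 1 = 8.9233%
Differential = -0.1821% − 8.9233% = -9.1055% → -911 basis points.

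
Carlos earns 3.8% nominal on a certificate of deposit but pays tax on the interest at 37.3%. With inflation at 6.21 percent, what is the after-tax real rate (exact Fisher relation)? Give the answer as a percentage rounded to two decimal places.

-3.60%

After-tax nominal return = 3.8% × (1 − 0.373) = 2.3826%.
1 + r = 1.023826 / 1.06210 = 0.963964
After-tax real rate = 0.963964 − 1 → -3.60%.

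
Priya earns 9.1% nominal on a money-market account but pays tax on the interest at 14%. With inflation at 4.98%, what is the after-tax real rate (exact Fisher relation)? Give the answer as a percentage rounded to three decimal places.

2.711%

After-tax nominal return = 9.1% × (1 − 0.14) = 7.8260%.
1 + r = 1.07826 / 1.04980 = 1.027110
After-tax real rate = 1.027110 − 1 → 2.711%.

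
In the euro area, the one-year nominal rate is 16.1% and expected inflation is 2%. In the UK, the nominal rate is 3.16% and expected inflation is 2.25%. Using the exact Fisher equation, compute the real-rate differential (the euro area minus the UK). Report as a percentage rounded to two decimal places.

12.93%

The euro area: (1 + 0.1610)/(1 + 0.0200) − 1 = 13.8235%
The UK: (1 + 0.0316)/(1 + 0.0225) − 1 = 0.8900%
Differential = 13.8235% − 0.8900% = 12.9336% → 12.93%.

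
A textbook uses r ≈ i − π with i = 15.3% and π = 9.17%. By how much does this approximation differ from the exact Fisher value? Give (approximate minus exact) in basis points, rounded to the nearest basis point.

Approximate: r ≈ 15.300% − 9.170% = 6.1300%
Exact: (1 + 0.1530)/(1 + 0.0917) − 1 = 5.6151%
Error = 6.1300% − 5.6151% = 0.5149% → 51 basis points.

51 basis points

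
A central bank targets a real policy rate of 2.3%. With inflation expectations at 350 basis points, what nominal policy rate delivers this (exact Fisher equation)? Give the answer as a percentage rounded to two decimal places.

5.88%

(1 + i) = (1 + r)(1 + π) = 1.02300 × 1.03500 = 1.058805
i = 1.058805 − 1, so the required nominal rate is 5.88%.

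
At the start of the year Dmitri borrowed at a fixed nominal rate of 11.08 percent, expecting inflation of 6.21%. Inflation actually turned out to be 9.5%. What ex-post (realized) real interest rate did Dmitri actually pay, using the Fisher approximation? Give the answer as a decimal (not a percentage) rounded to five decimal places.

0.01580

Ex-post: 11.08% − 9.5% = 1.580%
So the realized real rate is 0.01580.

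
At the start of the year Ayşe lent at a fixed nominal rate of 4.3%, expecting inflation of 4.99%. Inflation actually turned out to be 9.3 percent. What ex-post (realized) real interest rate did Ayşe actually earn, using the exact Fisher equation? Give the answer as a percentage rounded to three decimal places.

-4.575%

Ex-post: (1 + 0.0430)/(1 + 0.0930) − 1 = -4.5746%
So the realized real rate is -4.575%.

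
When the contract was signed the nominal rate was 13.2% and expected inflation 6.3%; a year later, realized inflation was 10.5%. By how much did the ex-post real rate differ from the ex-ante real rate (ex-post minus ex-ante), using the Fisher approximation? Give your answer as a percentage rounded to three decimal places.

Ex-ante: 13.2% − 6.3% = 6.900%
Ex-post: 13.2% − 10.5% = 2.700%
Difference (ex-post − ex-ante) = -4.2000% → -4.200%.

-4.200%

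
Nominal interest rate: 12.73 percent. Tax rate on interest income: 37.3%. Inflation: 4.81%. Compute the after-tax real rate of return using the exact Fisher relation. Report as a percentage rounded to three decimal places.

3.026%

After-tax nominal return = 12.73% × (1 − 0.373) = 7.98171%.
1 + r = 1.0798171 / 1.04810 = 1.030262
After-tax real rate = 1.030262 − 1 → 3.026%.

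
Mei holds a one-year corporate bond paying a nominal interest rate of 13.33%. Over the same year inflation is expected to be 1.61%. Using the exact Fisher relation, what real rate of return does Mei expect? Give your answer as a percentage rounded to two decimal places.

11.53%

1 + r = 1.13330 / 1.01610 = 1.115343
r = 1.115343 − 1 = 11.5343%, i.e. 11.53%.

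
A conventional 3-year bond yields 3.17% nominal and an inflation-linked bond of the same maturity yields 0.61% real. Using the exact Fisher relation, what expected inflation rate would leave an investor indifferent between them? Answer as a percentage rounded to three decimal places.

2.544%

(1 + π) = (1 + i)/(1 + r) = 1.03170 / 1.00610 = 1.0254448
Break-even inflation = 1.0254448 − 1 → 2.544%.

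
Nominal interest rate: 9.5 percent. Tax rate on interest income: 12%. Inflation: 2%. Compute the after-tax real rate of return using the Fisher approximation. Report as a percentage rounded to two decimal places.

After-tax nominal return = 9.5% × (1 − 0.12) = 8.3600%.
r ≈ 8.3600% − 2% → 6.36%.

6.36%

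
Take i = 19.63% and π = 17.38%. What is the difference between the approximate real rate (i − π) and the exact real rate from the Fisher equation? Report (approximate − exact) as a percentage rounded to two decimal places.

Approximate: r ≈ 19.630% − 17.380% = 2.2500%
Exact: (1 + 0.1963)/(1 + 0.1738) − 1 = 1.9169%
Error = 2.2500% − 1.9169% = 0.3331% → 0.33%.

0.33%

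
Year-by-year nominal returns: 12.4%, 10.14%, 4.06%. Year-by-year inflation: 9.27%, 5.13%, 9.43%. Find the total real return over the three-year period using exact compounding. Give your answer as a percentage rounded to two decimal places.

2.48%

Compound the nominal returns: 1.1240 × 1.1014 × 1.0406 = 1.288235.
Compound inflation: 1.0927 × 1.0513 × 1.0943 = 1.257083.
Deflate: 1.288235 / 1.257083 = 1.024781.
Total real return = 1.024781 − 1 → 2.48%.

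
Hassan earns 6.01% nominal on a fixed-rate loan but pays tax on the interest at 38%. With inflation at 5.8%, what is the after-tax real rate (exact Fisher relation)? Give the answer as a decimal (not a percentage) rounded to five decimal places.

After-tax nominal return = 6.01% × (1 − 0.38) = 3.7262%.
1 + r = 1.037262 / 1.05800 = 0.980399
After-tax real rate = 0.980399 − 1 → -0.01960.

-0.01960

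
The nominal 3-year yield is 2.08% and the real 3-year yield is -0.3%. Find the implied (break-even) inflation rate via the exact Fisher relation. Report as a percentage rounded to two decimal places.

(1 + π) = (1 + i)/(1 + r) = 1.02080 / 0.99700 = 1.023872
Break-even inflation = 1.023872 − 1 → 2.39%.

2.39%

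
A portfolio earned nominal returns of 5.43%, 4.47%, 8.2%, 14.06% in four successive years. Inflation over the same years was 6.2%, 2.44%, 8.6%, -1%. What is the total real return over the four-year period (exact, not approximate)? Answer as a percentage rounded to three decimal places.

Compound the nominal returns: 1.0543 × 1.0447 × 1.0820 × 1.1406 = 1.359303.
Compound inflation: 1.0620 × 1.0244 × 1.0860 × 0.9900 = 1.169659.
Deflate: 1.359303 / 1.169659 = 1.162137.
Total real return = 1.162137 − 1 → 16.214%.

16.214%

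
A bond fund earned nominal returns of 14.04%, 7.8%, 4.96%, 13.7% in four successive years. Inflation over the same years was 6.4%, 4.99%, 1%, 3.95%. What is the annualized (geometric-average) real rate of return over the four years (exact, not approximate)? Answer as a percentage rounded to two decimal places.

Compound the nominal returns: 1.1404 × 1.0780 × 1.0496 × 1.1370 = 1.46710182.
Compound inflation: 1.0640 × 1.0499 × 1.0100 × 1.0395 = 1.17283099.
Deflate: 1.46710182 / 1.17283099 = 1.25090643.
Annualized real rate = 1.25090643^(1/4) − 1 = 5.7563% → 5.76%.

5.76%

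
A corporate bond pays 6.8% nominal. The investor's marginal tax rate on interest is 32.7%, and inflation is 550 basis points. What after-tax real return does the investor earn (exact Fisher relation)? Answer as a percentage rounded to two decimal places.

-0.88%

After-tax nominal return = 6.8% × (1 − 0.327) = 4.5764%.
1 + r = 1.045764 / 1.05500 = 0.991245
After-tax real rate = 0.991245 − 1 → -0.88%.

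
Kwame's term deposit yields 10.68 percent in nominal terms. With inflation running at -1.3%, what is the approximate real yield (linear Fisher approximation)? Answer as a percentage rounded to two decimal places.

r ≈ i − π = 10.68% − (-1.3%) = 11.98%.

11.98%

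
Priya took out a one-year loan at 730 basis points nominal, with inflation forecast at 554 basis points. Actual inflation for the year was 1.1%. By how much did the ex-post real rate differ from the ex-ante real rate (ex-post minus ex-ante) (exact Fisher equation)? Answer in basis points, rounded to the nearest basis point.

446 basis points

Ex-ante: (1 + 0.0730)/(1 + 0.0554) − 1 = 1.6676%
Ex-post: (1 + 0.0730)/(1 + 0.0110) − 1 = 6.1325%
Difference (ex-post − ex-ante) = 4.4649% → 446 basis points.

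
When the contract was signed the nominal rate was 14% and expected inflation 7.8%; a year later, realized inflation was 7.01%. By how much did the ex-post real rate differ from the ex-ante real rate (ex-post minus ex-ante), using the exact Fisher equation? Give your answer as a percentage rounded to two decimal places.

Ex-ante: (1 + 0.1400)/(1 + 0.0780) − 1 = 5.7514%
Ex-post: (1 + 0.1400)/(1 + 0.0701) − 1 = 6.5321%
Difference (ex-post − ex-ante) = 0.7807% → 0.78%.

0.78%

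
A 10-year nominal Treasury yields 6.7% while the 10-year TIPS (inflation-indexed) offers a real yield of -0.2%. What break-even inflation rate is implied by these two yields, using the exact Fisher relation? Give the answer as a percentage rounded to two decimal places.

6.91%

(1 + π) = (1 + i)/(1 + r) = 1.06700 / 0.99800 = 1.069138
Break-even inflation = 1.069138 − 1 → 6.91%.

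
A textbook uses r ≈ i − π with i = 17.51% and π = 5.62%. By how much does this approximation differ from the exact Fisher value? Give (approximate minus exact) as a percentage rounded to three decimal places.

Approximate: r ≈ 17.510% − 5.620% = 11.8900%
Exact: (1 + 0.1751)/(1 + 0.0562) − 1 = 11.2573%
Error = 11.8900% − 11.2573% = 0.6327% → 0.633%.

0.633%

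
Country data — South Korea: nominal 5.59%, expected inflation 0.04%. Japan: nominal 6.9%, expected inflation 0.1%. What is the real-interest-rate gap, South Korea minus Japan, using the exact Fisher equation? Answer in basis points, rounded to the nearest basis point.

-125 basis points

South Korea: (1 + 0.0559)/(1 + 0.0004) − 1 = 5.5478%
Japan: (1 + 0.0690)/(1 + 0.0010) − 1 = 6.7932%
Differential = 5.5478% − 6.7932% = -1.2454% → -125 basis points.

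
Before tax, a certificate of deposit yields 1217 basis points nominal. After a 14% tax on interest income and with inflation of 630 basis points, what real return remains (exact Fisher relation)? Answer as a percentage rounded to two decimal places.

3.92%

After-tax nominal return = 12.17% × (1 − 0.14) = 10.4662%.
1 + r = 1.104662 / 1.06300 = 1.039193
After-tax real rate = 1.039193 − 1 → 3.92%.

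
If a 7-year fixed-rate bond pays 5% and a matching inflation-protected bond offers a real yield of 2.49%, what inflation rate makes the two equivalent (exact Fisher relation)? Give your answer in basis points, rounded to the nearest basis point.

245 basis points

(1 + π) = (1 + i)/(1 + r) = 1.05000 / 1.02490 = 1.024490
Break-even inflation = 1.024490 − 1 → 245 basis points.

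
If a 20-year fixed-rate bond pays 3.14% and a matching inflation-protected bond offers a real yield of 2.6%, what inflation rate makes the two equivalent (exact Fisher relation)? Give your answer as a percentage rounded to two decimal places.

0.53%

(1 + π) = (1 + i)/(1 + r) = 1.03140 / 1.02600 = 1.005263
Break-even inflation = 1.005263 − 1 → 0.53%.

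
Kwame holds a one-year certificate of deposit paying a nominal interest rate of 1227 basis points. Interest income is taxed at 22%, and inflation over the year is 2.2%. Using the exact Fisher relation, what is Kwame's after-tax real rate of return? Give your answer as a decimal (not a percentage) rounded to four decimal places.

After-tax nominal return = 12.27% × (1 − 0.22) = 9.5706%.
1 + r = 1.095706 / 1.02200 = 1.072119
After-tax real rate = 1.072119 − 1 → 0.0721.

0.0721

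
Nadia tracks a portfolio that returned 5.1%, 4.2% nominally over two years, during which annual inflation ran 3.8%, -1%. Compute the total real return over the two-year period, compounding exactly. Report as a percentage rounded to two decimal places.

6.57%

Nominal growth factor = 1.0510 × 1.0420 = 1.095142
Price-level growth factor = 1.0380 × 0.9900 = 1.027620
Real growth factor = 1.095142 / 1.027620 = 1.065707
Total real return = 1.065707 − 1 → 6.57%.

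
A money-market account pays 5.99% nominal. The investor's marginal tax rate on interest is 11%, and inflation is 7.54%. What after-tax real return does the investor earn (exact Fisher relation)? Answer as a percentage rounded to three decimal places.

-2.054%

After-tax nominal return = 5.99% × (1 − 0.11) = 5.3311%.
1 + r = 1.053311 / 1.07540 = 0.979460
After-tax real rate = 0.979460 − 1 → -2.054%.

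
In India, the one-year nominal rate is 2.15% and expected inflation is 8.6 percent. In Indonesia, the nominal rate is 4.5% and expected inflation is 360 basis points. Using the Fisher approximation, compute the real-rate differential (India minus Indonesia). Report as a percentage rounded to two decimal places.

India: 2.15% − 8.6% = -6.450%
Indonesia: 4.5% − 3.6% = 0.900%
Differential = -7.350% → -7.35%.

-7.35%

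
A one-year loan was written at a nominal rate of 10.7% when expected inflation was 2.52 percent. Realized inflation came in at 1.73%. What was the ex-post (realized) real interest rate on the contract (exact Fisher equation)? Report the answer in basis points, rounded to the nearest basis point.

882 basis points

Ex-post: (1 + 0.1070)/(1 + 0.0173) − 1 = 8.8175%
So the realized real rate is 882 basis points.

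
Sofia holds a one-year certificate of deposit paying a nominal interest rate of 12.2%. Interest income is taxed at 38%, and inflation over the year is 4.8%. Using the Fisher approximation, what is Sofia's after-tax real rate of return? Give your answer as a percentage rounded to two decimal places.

2.76%

After-tax nominal return = 12.2% × (1 − 0.38) = 7.5640%.
r ≈ 7.5640% − 4.8% → 2.76%.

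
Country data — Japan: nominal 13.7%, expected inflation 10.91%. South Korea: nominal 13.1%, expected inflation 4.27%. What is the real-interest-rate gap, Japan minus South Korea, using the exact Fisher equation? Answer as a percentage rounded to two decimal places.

Japan: (1 + 0.1370)/(1 + 0.1091) − 1 = 2.5156%
South Korea: (1 + 0.1310)/(1 + 0.0427) − 1 = 8.4684%
Differential = 2.5156% − 8.4684% = -5.9528% → -5.95%.

-5.95%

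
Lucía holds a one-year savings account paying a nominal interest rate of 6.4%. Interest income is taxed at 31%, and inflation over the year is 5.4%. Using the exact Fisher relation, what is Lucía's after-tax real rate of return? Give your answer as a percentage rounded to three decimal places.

-0.934%

After-tax nominal return = 6.4% × (1 − 0.31) = 4.4160%.
1 + r = 1.04416 / 1.05400 = 0.990664
After-tax real rate = 0.990664 − 1 → -0.934%.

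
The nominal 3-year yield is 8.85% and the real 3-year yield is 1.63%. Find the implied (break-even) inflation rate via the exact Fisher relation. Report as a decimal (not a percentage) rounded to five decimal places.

0.07104

(1 + π) = (1 + i)/(1 + r) = 1.08850 / 1.01630 = 1.071042
Break-even inflation = 1.071042 − 1 → 0.07104.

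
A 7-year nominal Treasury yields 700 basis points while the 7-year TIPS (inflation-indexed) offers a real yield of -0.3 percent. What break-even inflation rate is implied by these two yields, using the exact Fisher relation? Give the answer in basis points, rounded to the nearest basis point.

(1 + π) = (1 + i)/(1 + r) = 1.07000 / 0.99700 = 1.073220
Break-even inflation = 1.073220 − 1 → 732 basis points.

732 basis points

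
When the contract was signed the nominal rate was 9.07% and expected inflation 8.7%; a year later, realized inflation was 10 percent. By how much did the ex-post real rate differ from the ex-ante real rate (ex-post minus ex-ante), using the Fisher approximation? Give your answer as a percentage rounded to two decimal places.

-1.30%

Ex-ante: 9.07% − 8.7% = 0.370%
Ex-post: 9.07% − 10% = -0.930%
Difference (ex-post − ex-ante) = -1.3000% → -1.30%.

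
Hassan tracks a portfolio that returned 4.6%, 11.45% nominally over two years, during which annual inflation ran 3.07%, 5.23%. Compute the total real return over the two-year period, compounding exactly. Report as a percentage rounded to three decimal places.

Compound the nominal returns: 1.0460 × 1.1145 = 1.165767.
Compound inflation: 1.0307 × 1.0523 = 1.084606.
Deflate: 1.165767 / 1.084606 = 1.074830.
Total real return = 1.074830 − 1 → 7.483%.

7.483%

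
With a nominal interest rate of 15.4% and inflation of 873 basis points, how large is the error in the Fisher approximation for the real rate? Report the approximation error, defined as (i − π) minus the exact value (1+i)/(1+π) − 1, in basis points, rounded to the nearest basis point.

Approximate: r ≈ 15.400% − 8.730% = 6.6700%
Exact: (1 + 0.1540)/(1 + 0.0873) − 1 = 6.1345%
Error = 6.6700% − 6.1345% = 0.5355% → 54 basis points.

54 basis points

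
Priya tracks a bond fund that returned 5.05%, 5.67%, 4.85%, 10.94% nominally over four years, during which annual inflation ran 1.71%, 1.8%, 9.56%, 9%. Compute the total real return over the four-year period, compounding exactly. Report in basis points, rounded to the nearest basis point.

443 basis points

Nominal growth factor = 1.0505 × 1.0567 × 1.0485 × 1.1094 = 1.291232
Price-level growth factor = 1.0171 × 1.0180 × 1.0956 × 1.0900 = 1.236488
Real growth factor = 1.291232 / 1.236488 = 1.044274
Total real return = 1.044274 − 1 → 443 basis points.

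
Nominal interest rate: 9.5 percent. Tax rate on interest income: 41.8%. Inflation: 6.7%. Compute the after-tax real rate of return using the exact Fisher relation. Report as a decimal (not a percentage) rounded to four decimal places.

-0.0110

After-tax nominal return = 9.5% × (1 − 0.418) = 5.5290%.
1 + r = 1.05529 / 1.06700 = 0.989025
After-tax real rate = 0.989025 − 1 → -0.0110.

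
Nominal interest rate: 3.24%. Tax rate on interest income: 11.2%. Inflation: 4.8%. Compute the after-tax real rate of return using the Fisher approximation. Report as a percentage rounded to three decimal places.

After-tax nominal return = 3.24% × (1 − 0.112) = 2.87712%.
r ≈ 2.87712% − 4.8% → -1.923%.

-1.923%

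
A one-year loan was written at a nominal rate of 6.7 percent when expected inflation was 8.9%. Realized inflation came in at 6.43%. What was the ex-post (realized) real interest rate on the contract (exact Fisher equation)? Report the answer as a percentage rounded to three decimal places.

Ex-post: (1 + 0.0670)/(1 + 0.0643) − 1 = 0.2537%
So the realized real rate is 0.254%.

0.254%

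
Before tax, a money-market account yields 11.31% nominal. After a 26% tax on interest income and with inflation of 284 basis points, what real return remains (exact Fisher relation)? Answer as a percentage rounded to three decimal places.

After-tax nominal return = 11.31% × (1 − 0.26) = 8.3694%.
1 + r = 1.083694 / 1.02840 = 1.053767
After-tax real rate = 1.053767 − 1 → 5.377%.

5.377%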